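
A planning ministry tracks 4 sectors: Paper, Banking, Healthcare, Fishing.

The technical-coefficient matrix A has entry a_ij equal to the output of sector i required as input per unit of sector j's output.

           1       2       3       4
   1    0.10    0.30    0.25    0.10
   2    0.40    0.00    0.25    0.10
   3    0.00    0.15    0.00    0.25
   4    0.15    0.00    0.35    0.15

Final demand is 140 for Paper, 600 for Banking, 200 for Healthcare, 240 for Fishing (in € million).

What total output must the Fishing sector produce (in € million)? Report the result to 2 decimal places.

I − A =
  [   0.90    -0.30    -0.25    -0.10]
  [  -0.40     1.00    -0.25    -0.10]
  [   0.00    -0.15     1.00    -0.25]
  [  -0.15     0.00    -0.35     0.85]
Compute the cofactors C_ij = (−1)^(i+j)·(3×3 minor ij) of I−A; the adjugate is their transpose:
adj(I−A) = Cᵀ =
  [ 0.725375   0.265875   0.321750   0.211250]
  [ 0.329375   0.661875   0.321750   0.211250]
  [ 0.090750   0.123750   0.643500   0.214500]
  [ 0.165375   0.097875   0.321750   0.731250]
det(I−A) = Σ_j (I−A)_1j·C_1j = (0.90)(0.725375) + (-0.30)(0.329375) + (-0.25)(0.090750) + (-0.10)(0.165375) = 0.5148
(I − A)⁻¹ = adj(I−A) / det(I−A) ≈
  [   1.4090     0.5165     0.6250     0.4104]
  [   0.6398     1.2857     0.6250     0.4104]
  [   0.1763     0.2404     1.2500     0.4167]
  [   0.3212     0.1901     0.6250     1.4205]
x = (I − A)⁻¹ d = adj(I−A)·d / det(I−A), with det(I−A) = 0.5148:
  x_1 = (0.725375·140 + 0.265875·600 + 0.321750·200 + 0.211250·240) / 0.5148 = 376.1275 / 0.5148 ≈ 730.63
  x_2 = (0.329375·140 + 0.661875·600 + 0.321750·200 + 0.211250·240) / 0.5148 = 558.2875 / 0.5148 ≈ 1084.47
  x_3 = (0.090750·140 + 0.123750·600 + 0.643500·200 + 0.214500·240) / 0.5148 = 267.135 / 0.5148 ≈ 518.91
  x_4 = (0.165375·140 + 0.097875·600 + 0.321750·200 + 0.731250·240) / 0.5148 = 321.7275 / 0.5148 ≈ 624.96

x_4 = 624.96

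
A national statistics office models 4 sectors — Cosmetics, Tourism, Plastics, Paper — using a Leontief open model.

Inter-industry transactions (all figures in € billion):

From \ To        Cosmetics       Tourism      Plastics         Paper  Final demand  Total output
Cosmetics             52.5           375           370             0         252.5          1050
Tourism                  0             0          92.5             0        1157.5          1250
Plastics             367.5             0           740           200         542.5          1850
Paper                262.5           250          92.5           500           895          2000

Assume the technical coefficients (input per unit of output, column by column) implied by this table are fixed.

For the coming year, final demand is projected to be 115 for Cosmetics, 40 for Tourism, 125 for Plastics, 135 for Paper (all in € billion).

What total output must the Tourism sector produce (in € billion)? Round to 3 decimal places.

Technical coefficients a_ij = z_ij / X_j:
  a_11 = 52.5/1050 = 0.05, a_21 = 0/1050 = 0.00, a_31 = 367.5/1050 = 0.35, a_41 = 262.5/1050 = 0.25
  a_12 = 375/1250 = 0.30, a_22 = 0/1250 = 0.00, a_32 = 0/1250 = 0.00, a_42 = 250/1250 = 0.20
  a_13 = 370/1850 = 0.20, a_23 = 92.5/1850 = 0.05, a_33 = 740/1850 = 0.40, a_43 = 92.5/1850 = 0.05
  a_14 = 0/2000 = 0.00, a_24 = 0/2000 = 0.00, a_34 = 200/2000 = 0.10, a_44 = 500/2000 = 0.25
I − A =
  [   0.95    -0.30    -0.20     0.00]
  [   0.00     1.00    -0.05     0.00]
  [  -0.35     0.00     0.60    -0.10]
  [  -0.25    -0.20    -0.05     0.75]
Compute the cofactors C_ij = (−1)^(i+j)·(3×3 minor ij) of I−A; the adjugate is their transpose:
adj(I−A) = Cᵀ =
  [ 0.444000   0.137500   0.161250   0.021500]
  [ 0.014375   0.365250   0.035625   0.004750]
  [ 0.287500   0.105250   0.712500   0.095000]
  [ 0.171000   0.150250   0.110750   0.494750]
det(I−A) = Σ_j (I−A)_1j·C_1j = (0.95)(0.444000) + (-0.30)(0.014375) + (-0.20)(0.287500) + (0.00)(0.171000) = 0.3599875
(I − A)⁻¹ = adj(I−A) / det(I−A) ≈
  [   1.2334     0.3820     0.4479     0.0597]
  [   0.0399     1.0146     0.0990     0.0132]
  [   0.7986     0.2924     1.9792     0.2639]
  [   0.4750     0.4174     0.3076     1.3744]
x = (I − A)⁻¹ d = adj(I−A)·d / det(I−A), with det(I−A) = 0.3599875:
  x_1 = (0.444000·115 + 0.137500·40 + 0.161250·125 + 0.021500·135) / 0.3599875 = 79.61875 / 0.3599875 ≈ 221.171
  x_2 = (0.014375·115 + 0.365250·40 + 0.035625·125 + 0.004750·135) / 0.3599875 = 21.3575 / 0.3599875 ≈ 59.328
  x_3 = (0.287500·115 + 0.105250·40 + 0.712500·125 + 0.095000·135) / 0.3599875 = 139.16 / 0.3599875 ≈ 386.569
  x_4 = (0.171000·115 + 0.150250·40 + 0.110750·125 + 0.494750·135) / 0.3599875 = 106.31 / 0.3599875 ≈ 295.316

x_2 = 59.328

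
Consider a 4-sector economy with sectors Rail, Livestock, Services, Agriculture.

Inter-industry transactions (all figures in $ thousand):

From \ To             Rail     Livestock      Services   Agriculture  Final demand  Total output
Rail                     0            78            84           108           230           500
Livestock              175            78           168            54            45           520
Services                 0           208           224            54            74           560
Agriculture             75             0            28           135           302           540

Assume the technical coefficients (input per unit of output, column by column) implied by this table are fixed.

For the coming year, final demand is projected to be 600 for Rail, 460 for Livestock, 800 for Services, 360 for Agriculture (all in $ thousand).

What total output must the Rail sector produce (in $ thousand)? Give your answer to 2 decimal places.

x_R = 1638.68

Technical coefficients a_ij = z_ij / X_j:
  a_RR = 0/500 = 0.00, a_LR = 175/500 = 0.35, a_SR = 0/500 = 0.00, a_AR = 75/500 = 0.15
  a_RL = 78/520 = 0.15, a_LL = 78/520 = 0.15, a_SL = 208/520 = 0.40, a_AL = 0/520 = 0.00
  a_RS = 84/560 = 0.15, a_LS = 168/560 = 0.30, a_SS = 224/560 = 0.40, a_AS = 28/560 = 0.05
  a_RA = 108/540 = 0.20, a_LA = 54/540 = 0.10, a_SA = 54/540 = 0.10, a_AA = 135/540 = 0.25
I − A =
  [   1.00    -0.15    -0.15    -0.20]
  [  -0.35     0.85    -0.30    -0.10]
  [   0.00    -0.40     0.60    -0.10]
  [  -0.15     0.00    -0.05     0.75]
Compute the cofactors C_ij = (−1)^(i+j)·(3×3 minor ij) of I−A; the adjugate is their transpose:
adj(I−A) = Cᵀ =
  [ 0.286250   0.115750   0.138625   0.110250]
  [ 0.169250   0.424750   0.266125   0.137250]
  [ 0.123750   0.290250   0.570375   0.147750]
  [ 0.065500   0.042500   0.065750   0.337500]
det(I−A) = Σ_j (I−A)_1j·C_1j = (1.00)(0.286250) + (-0.15)(0.169250) + (-0.15)(0.123750) + (-0.20)(0.065500) = 0.2292
(I − A)⁻¹ = adj(I−A) / det(I−A) ≈
  [   1.2489     0.5050     0.6048     0.4810]
  [   0.7384     1.8532     1.1611     0.5988]
  [   0.5399     1.2664     2.4885     0.6446]
  [   0.2858     0.1854     0.2869     1.4725]
x = (I − A)⁻¹ d = adj(I−A)·d / det(I−A), with det(I−A) = 0.2292:
  x_R = (0.286250·600 + 0.115750·460 + 0.138625·800 + 0.110250·360) / 0.2292 = 375.585 / 0.2292 ≈ 1638.68
  x_L = (0.169250·600 + 0.424750·460 + 0.266125·800 + 0.137250·360) / 0.2292 = 559.245 / 0.2292 ≈ 2439.99
  x_S = (0.123750·600 + 0.290250·460 + 0.570375·800 + 0.147750·360) / 0.2292 = 717.255 / 0.2292 ≈ 3129.38
  x_A = (0.065500·600 + 0.042500·460 + 0.065750·800 + 0.337500·360) / 0.2292 = 232.95 / 0.2292 ≈ 1016.36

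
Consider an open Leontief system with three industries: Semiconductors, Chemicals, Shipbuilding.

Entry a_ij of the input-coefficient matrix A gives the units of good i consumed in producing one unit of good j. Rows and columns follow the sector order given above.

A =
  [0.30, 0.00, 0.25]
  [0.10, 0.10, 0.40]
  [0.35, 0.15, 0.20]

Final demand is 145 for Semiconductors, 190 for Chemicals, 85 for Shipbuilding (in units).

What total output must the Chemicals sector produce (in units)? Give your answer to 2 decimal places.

I − A =
  [   0.70     0.00    -0.25]
  [  -0.10     0.90    -0.40]
  [  -0.35    -0.15     0.80]
Cofactors of I−A, C_ij = (−1)^(i+j)·(minor ij) (rows/columns in the sector order above):
  C_11 = (0.90)(0.80) − (-0.40)(-0.15) = 0.6600
  C_12 = −[(-0.10)(0.80) − (-0.40)(-0.35)] = 0.2200
  C_13 = (-0.10)(-0.15) − (0.90)(-0.35) = 0.3300
  C_21 = −[(0.00)(0.80) − (-0.25)(-0.15)] = 0.0375
  C_22 = (0.70)(0.80) − (-0.25)(-0.35) = 0.4725
  C_23 = −[(0.70)(-0.15) − (0.00)(-0.35)] = 0.1050
  C_31 = (0.00)(-0.40) − (-0.25)(0.90) = 0.2250
  C_32 = −[(0.70)(-0.40) − (-0.25)(-0.10)] = 0.3050
  C_33 = (0.70)(0.90) − (0.00)(-0.10) = 0.6300
det(I−A) = Σ_j (I−A)_1j·C_1j = (0.70)(0.6600) + (0.00)(0.2200) + (-0.25)(0.3300) = 0.3795
adj(I−A) = Cᵀ =
  [ 0.6600   0.0375   0.2250]
  [ 0.2200   0.4725   0.3050]
  [ 0.3300   0.1050   0.6300]
(I − A)⁻¹ = adj(I−A) / det(I−A) ≈
  [   1.7391     0.0988     0.5929]
  [   0.5797     1.2451     0.8037]
  [   0.8696     0.2767     1.6601]
x = (I − A)⁻¹ d = adj(I−A)·d / det(I−A), with det(I−A) = 0.3795:
  x_1 = (0.6600·145 + 0.0375·190 + 0.2250·85) / 0.3795 = 121.95 / 0.3795 ≈ 321.34
  x_2 = (0.2200·145 + 0.4725·190 + 0.3050·85) / 0.3795 = 147.60 / 0.3795 ≈ 388.93
  x_3 = (0.3300·145 + 0.1050·190 + 0.6300·85) / 0.3795 = 121.35 / 0.3795 ≈ 319.76

x_2 = 388.93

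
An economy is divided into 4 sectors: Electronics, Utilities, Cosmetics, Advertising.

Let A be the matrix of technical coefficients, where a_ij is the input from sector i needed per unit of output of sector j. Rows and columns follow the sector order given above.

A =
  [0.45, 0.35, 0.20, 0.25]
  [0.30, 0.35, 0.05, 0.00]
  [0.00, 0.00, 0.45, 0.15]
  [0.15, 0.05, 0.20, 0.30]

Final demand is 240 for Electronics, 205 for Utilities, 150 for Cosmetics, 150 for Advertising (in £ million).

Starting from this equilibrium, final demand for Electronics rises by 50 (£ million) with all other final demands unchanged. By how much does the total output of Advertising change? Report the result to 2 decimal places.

I − A =
  [   0.55    -0.35    -0.20    -0.25]
  [  -0.30     0.65    -0.05     0.00]
  [   0.00     0.00     0.55    -0.15]
  [  -0.15    -0.05    -0.20     0.70]
Compute the cofactors C_ij = (−1)^(i+j)·(3×3 minor ij) of I−A; the adjugate is their transpose:
adj(I−A) = Cᵀ =
  [ 0.230375   0.132625   0.136375   0.111500]
  [ 0.107625   0.170125   0.074375   0.054375]
  [ 0.016875   0.012000   0.148625   0.037875]
  [ 0.061875   0.044000   0.077000   0.138875]
det(I−A) = Σ_j (I−A)_1j·C_1j = (0.55)(0.230375) + (-0.35)(0.107625) + (-0.20)(0.016875) + (-0.25)(0.061875) = 0.07019375
(I − A)⁻¹ = adj(I−A) / det(I−A) ≈
  [   3.2820     1.8894     1.9428     1.5885]
  [   1.5333     2.4236     1.0596     0.7746]
  [   0.2404     0.1710     2.1174     0.5396]
  [   0.8815     0.6268     1.0970     1.9785]
Δx = (I − A)⁻¹ Δd with Δd having +50 in the Electronics component and 0 elsewhere.
So Δx_4 = L_41 · (+50), where L_41 = adj(I−A)_41 / det(I−A) = 0.061875 / 0.07019375.
Δx_4 = 0.061875 × (+50) / 0.07019375 = 3.09375 / 0.07019375 ≈ 44.07.

Δx_4 = 44.07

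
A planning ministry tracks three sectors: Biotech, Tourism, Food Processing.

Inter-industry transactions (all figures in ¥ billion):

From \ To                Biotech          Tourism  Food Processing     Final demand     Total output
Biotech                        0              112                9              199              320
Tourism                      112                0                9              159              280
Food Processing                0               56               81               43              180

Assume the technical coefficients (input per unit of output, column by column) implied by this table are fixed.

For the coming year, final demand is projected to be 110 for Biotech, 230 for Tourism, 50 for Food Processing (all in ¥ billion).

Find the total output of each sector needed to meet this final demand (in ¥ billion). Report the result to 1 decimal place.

x_B = 252.0, x_T = 328.7, x_F = 210.4

Technical coefficients a_ij = z_ij / X_j:
  a_BB = 0/320 = 0.00, a_TB = 112/320 = 0.35, a_FB = 0/320 = 0.00
  a_BT = 112/280 = 0.40, a_TT = 0/280 = 0.00, a_FT = 56/280 = 0.20
  a_BF = 9/180 = 0.05, a_TF = 9/180 = 0.05, a_FF = 81/180 = 0.45
I − A =
  [   1.00    -0.40    -0.05]
  [  -0.35     1.00    -0.05]
  [   0.00    -0.20     0.55]
Cofactors of I−A, C_ij = (−1)^(i+j)·(minor ij) (rows/columns in the sector order above):
  C_11 = (1.00)(0.55) − (-0.05)(-0.20) = 0.5400
  C_12 = −[(-0.35)(0.55) − (-0.05)(0.00)] = 0.1925
  C_13 = (-0.35)(-0.20) − (1.00)(0.00) = 0.0700
  C_21 = −[(-0.40)(0.55) − (-0.05)(-0.20)] = 0.2300
  C_22 = (1.00)(0.55) − (-0.05)(0.00) = 0.5500
  C_23 = −[(1.00)(-0.20) − (-0.40)(0.00)] = 0.2000
  C_31 = (-0.40)(-0.05) − (-0.05)(1.00) = 0.0700
  C_32 = −[(1.00)(-0.05) − (-0.05)(-0.35)] = 0.0675
  C_33 = (1.00)(1.00) − (-0.40)(-0.35) = 0.8600
det(I−A) = Σ_j (I−A)_1j·C_1j = (1.00)(0.5400) + (-0.40)(0.1925) + (-0.05)(0.0700) = 0.4595
adj(I−A) = Cᵀ =
  [ 0.5400   0.2300   0.0700]
  [ 0.1925   0.5500   0.0675]
  [ 0.0700   0.2000   0.8600]
(I − A)⁻¹ = adj(I−A) / det(I−A) ≈
  [   1.1752     0.5005     0.1523]
  [   0.4189     1.1970     0.1469]
  [   0.1523     0.4353     1.8716]
x = (I − A)⁻¹ d = adj(I−A)·d / det(I−A), with det(I−A) = 0.4595:
  x_B = (0.5400·110 + 0.2300·230 + 0.0700·50) / 0.4595 = 115.80 / 0.4595 ≈ 252.0
  x_T = (0.1925·110 + 0.5500·230 + 0.0675·50) / 0.4595 = 151.05 / 0.4595 ≈ 328.7
  x_F = (0.0700·110 + 0.2000·230 + 0.8600·50) / 0.4595 = 96.70 / 0.4595 ≈ 210.4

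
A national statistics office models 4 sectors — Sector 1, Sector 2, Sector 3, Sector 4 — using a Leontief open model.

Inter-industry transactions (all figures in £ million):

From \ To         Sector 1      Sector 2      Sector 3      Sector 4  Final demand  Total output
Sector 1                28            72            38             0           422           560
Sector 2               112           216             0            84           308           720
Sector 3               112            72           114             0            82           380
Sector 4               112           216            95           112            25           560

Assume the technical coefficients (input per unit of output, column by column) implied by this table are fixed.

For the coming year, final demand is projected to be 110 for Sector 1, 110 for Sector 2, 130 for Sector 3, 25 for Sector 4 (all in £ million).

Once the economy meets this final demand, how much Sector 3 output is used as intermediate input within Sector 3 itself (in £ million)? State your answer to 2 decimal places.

Technical coefficients a_ij = z_ij / X_j:
  a_11 = 28/560 = 0.05, a_21 = 112/560 = 0.20, a_31 = 112/560 = 0.20, a_41 = 112/560 = 0.20
  a_12 = 72/720 = 0.10, a_22 = 216/720 = 0.30, a_32 = 72/720 = 0.10, a_42 = 216/720 = 0.30
  a_13 = 38/380 = 0.10, a_23 = 0/380 = 0.00, a_33 = 114/380 = 0.30, a_43 = 95/380 = 0.25
  a_14 = 0/560 = 0.00, a_24 = 84/560 = 0.15, a_34 = 0/560 = 0.00, a_44 = 112/560 = 0.20
I − A =
  [   0.95    -0.10    -0.10     0.00]
  [  -0.20     0.70     0.00    -0.15]
  [  -0.20    -0.10     0.70     0.00]
  [  -0.20    -0.30    -0.25     0.80]
Compute the cofactors C_ij = (−1)^(i+j)·(3×3 minor ij) of I−A; the adjugate is their transpose:
adj(I−A) = Cᵀ =
  [ 0.356750   0.064000   0.055250   0.012000]
  [ 0.140500   0.516000   0.054625   0.096750]
  [ 0.122000   0.092000   0.470250   0.017250]
  [ 0.180000   0.238250   0.181250   0.435500]
det(I−A) = Σ_j (I−A)_1j·C_1j = (0.95)(0.356750) + (-0.10)(0.140500) + (-0.10)(0.122000) + (0.00)(0.180000) = 0.3126625
(I − A)⁻¹ = adj(I−A) / det(I−A) ≈
  [   1.1410     0.2047     0.1767     0.0384]
  [   0.4494     1.6503     0.1747     0.3094]
  [   0.3902     0.2942     1.5040     0.0552]
  [   0.5757     0.7620     0.5797     1.3929]
First solve x = (I − A)⁻¹ d = adj(I−A)·d / det(I−A); in particular x_3 = (0.122000·110 + 0.092000·110 + 0.470250·130 + 0.017250·25) / 0.3126625 = 85.10375 / 0.3126625 ≈ 272.1905.
Intermediate flow from 3 to 3: z_33 = a_33 · x_3 = 0.30 × 85.10375 / 0.3126625 = 25.531125 / 0.3126625 ≈ 81.66.

z_33 = 81.66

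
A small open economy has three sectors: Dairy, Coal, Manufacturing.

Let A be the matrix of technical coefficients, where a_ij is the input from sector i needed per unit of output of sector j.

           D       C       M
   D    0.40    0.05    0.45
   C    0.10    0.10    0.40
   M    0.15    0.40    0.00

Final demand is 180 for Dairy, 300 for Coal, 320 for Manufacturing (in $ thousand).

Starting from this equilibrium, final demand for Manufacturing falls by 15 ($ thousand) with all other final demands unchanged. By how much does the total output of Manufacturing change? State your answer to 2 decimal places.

I − A =
  [   0.60    -0.05    -0.45]
  [  -0.10     0.90    -0.40]
  [  -0.15    -0.40     1.00]
Cofactors of I−A, C_ij = (−1)^(i+j)·(minor ij) (rows/columns in the sector order above):
  C_11 = (0.90)(1.00) − (-0.40)(-0.40) = 0.7400
  C_12 = −[(-0.10)(1.00) − (-0.40)(-0.15)] = 0.1600
  C_13 = (-0.10)(-0.40) − (0.90)(-0.15) = 0.1750
  C_21 = −[(-0.05)(1.00) − (-0.45)(-0.40)] = 0.2300
  C_22 = (0.60)(1.00) − (-0.45)(-0.15) = 0.5325
  C_23 = −[(0.60)(-0.40) − (-0.05)(-0.15)] = 0.2475
  C_31 = (-0.05)(-0.40) − (-0.45)(0.90) = 0.4250
  C_32 = −[(0.60)(-0.40) − (-0.45)(-0.10)] = 0.2850
  C_33 = (0.60)(0.90) − (-0.05)(-0.10) = 0.5350
det(I−A) = Σ_j (I−A)_1j·C_1j = (0.60)(0.7400) + (-0.05)(0.1600) + (-0.45)(0.1750) = 0.35725
adj(I−A) = Cᵀ =
  [ 0.7400   0.2300   0.4250]
  [ 0.1600   0.5325   0.2850]
  [ 0.1750   0.2475   0.5350]
(I − A)⁻¹ = adj(I−A) / det(I−A) ≈
  [   2.0714     0.6438     1.1896]
  [   0.4479     1.4906     0.7978]
  [   0.4899     0.6928     1.4976]
Δx = (I − A)⁻¹ Δd with Δd having -15 in the Manufacturing component and 0 elsewhere.
So Δx_M = L_MM · (-15), where L_MM = adj(I−A)_MM / det(I−A) = 0.5350 / 0.35725.
Δx_M = 0.5350 × (-15) / 0.35725 = -8.025 / 0.35725 ≈ -22.46.

Δx_M = -22.46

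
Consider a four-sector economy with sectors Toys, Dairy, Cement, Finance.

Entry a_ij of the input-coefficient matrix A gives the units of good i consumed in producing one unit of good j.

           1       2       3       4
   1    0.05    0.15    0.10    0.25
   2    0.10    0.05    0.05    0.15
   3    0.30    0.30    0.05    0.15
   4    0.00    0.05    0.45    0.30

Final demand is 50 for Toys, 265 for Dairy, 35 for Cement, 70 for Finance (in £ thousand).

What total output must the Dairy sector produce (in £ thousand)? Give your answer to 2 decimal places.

I − A =
  [   0.95    -0.15    -0.10    -0.25]
  [  -0.10     0.95    -0.05    -0.15]
  [  -0.30    -0.30     0.95    -0.15]
  [   0.00    -0.05    -0.45     0.70]
Compute the cofactors C_ij = (−1)^(i+j)·(3×3 minor ij) of I−A; the adjugate is their transpose:
adj(I−A) = Cᵀ =
  [ 0.529375   0.157000   0.188625   0.263125]
  [ 0.090500   0.512875   0.115625   0.167000]
  [ 0.219000   0.241875   0.612875   0.261375]
  [ 0.147250   0.192125   0.402250   0.795125]
det(I−A) = Σ_j (I−A)_1j·C_1j = (0.95)(0.529375) + (-0.15)(0.090500) + (-0.10)(0.219000) + (-0.25)(0.147250) = 0.43061875
(I − A)⁻¹ = adj(I−A) / det(I−A) ≈
  [   1.2293     0.3646     0.4380     0.6110]
  [   0.2102     1.1910     0.2685     0.3878]
  [   0.5086     0.5617     1.4232     0.6070]
  [   0.3419     0.4462     0.9341     1.8465]
x = (I − A)⁻¹ d = adj(I−A)·d / det(I−A), with det(I−A) = 0.43061875:
  x_1 = (0.529375·50 + 0.157000·265 + 0.188625·35 + 0.263125·70) / 0.43061875 = 93.094375 / 0.43061875 ≈ 216.19
  x_2 = (0.090500·50 + 0.512875·265 + 0.115625·35 + 0.167000·70) / 0.43061875 = 156.17375 / 0.43061875 ≈ 362.67
  x_3 = (0.219000·50 + 0.241875·265 + 0.612875·35 + 0.261375·70) / 0.43061875 = 114.79375 / 0.43061875 ≈ 266.58
  x_4 = (0.147250·50 + 0.192125·265 + 0.402250·35 + 0.795125·70) / 0.43061875 = 128.013125 / 0.43061875 ≈ 297.28

x_2 = 362.67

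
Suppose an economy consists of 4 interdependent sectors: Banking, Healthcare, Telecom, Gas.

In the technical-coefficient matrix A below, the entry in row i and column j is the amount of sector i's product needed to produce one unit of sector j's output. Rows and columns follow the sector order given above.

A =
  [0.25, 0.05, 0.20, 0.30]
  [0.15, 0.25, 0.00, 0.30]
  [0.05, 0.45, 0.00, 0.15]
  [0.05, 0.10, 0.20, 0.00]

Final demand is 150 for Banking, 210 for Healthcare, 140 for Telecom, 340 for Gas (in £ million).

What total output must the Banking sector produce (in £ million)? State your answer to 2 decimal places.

I − A =
  [   0.75    -0.05    -0.20    -0.30]
  [  -0.15     0.75     0.00    -0.30]
  [  -0.05    -0.45     1.00    -0.15]
  [  -0.05    -0.10    -0.20     1.00]
Compute the cofactors C_ij = (−1)^(i+j)·(3×3 minor ij) of I−A; the adjugate is their transpose:
adj(I−A) = Cᵀ =
  [ 0.670500   0.198500   0.192000   0.289500]
  [ 0.163500   0.698000   0.087000   0.271500]
  [ 0.118125   0.346375   0.516000   0.216750]
  [ 0.073500   0.149000   0.121500   0.534000]
det(I−A) = Σ_j (I−A)_1j·C_1j = (0.75)(0.670500) + (-0.05)(0.163500) + (-0.20)(0.118125) + (-0.30)(0.073500) = 0.449025
(I − A)⁻¹ = adj(I−A) / det(I−A) ≈
  [   1.4932     0.4421     0.4276     0.6447]
  [   0.3641     1.5545     0.1938     0.6046]
  [   0.2631     0.7714     1.1492     0.4827]
  [   0.1637     0.3318     0.2706     1.1892]
x = (I − A)⁻¹ d = adj(I−A)·d / det(I−A), with det(I−A) = 0.449025:
  x_1 = (0.670500·150 + 0.198500·210 + 0.192000·140 + 0.289500·340) / 0.449025 = 267.57 / 0.449025 ≈ 595.89
  x_2 = (0.163500·150 + 0.698000·210 + 0.087000·140 + 0.271500·340) / 0.449025 = 275.595 / 0.449025 ≈ 613.76
  x_3 = (0.118125·150 + 0.346375·210 + 0.516000·140 + 0.216750·340) / 0.449025 = 236.3925 / 0.449025 ≈ 526.46
  x_4 = (0.073500·150 + 0.149000·210 + 0.121500·140 + 0.534000·340) / 0.449025 = 240.885 / 0.449025 ≈ 536.46

x_1 = 595.89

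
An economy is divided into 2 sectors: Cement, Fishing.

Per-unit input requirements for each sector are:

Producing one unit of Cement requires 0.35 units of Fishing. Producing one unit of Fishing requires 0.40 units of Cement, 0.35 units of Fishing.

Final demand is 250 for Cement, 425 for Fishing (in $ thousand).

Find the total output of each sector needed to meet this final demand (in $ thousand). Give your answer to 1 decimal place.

x_C = 652.0, x_F = 1004.9

I − A =
  [   1.00    -0.40]
  [  -0.35     0.65]
det(I−A) = (1.00)(0.65) − (-0.40)(-0.35) = 0.5100
adj(I−A) = [[0.65, 0.40], [0.35, 1.00]]
(I − A)⁻¹ = adj(I−A) / det(I−A) ≈
  [   1.2745     0.7843]
  [   0.6863     1.9608]
x = (I − A)⁻¹ d = adj(I−A)·d / det(I−A), with det(I−A) = 0.5100:
  x_C = (0.65·250 + 0.40·425) / 0.5100 = 332.50 / 0.5100 ≈ 652.0
  x_F = (0.35·250 + 1.00·425) / 0.5100 = 512.50 / 0.5100 ≈ 1004.9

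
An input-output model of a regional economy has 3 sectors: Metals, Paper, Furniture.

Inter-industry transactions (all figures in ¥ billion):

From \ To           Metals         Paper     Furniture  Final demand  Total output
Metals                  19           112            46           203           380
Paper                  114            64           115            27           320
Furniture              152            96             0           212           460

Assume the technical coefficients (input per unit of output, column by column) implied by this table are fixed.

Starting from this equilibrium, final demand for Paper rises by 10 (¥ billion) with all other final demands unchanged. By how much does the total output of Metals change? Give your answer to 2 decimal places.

Δx_1 = 7.48

Technical coefficients a_ij = z_ij / X_j:
  a_11 = 19/380 = 0.05, a_21 = 114/380 = 0.30, a_31 = 152/380 = 0.40
  a_12 = 112/320 = 0.35, a_22 = 64/320 = 0.20, a_32 = 96/320 = 0.30
  a_13 = 46/460 = 0.10, a_23 = 115/460 = 0.25, a_33 = 0/460 = 0.00
I − A =
  [   0.95    -0.35    -0.10]
  [  -0.30     0.80    -0.25]
  [  -0.40    -0.30     1.00]
Cofactors of I−A, C_ij = (−1)^(i+j)·(minor ij) (rows/columns in the sector order above):
  C_11 = (0.80)(1.00) − (-0.25)(-0.30) = 0.7250
  C_12 = −[(-0.30)(1.00) − (-0.25)(-0.40)] = 0.4000
  C_13 = (-0.30)(-0.30) − (0.80)(-0.40) = 0.4100
  C_21 = −[(-0.35)(1.00) − (-0.10)(-0.30)] = 0.3800
  C_22 = (0.95)(1.00) − (-0.10)(-0.40) = 0.9100
  C_23 = −[(0.95)(-0.30) − (-0.35)(-0.40)] = 0.4250
  C_31 = (-0.35)(-0.25) − (-0.10)(0.80) = 0.1675
  C_32 = −[(0.95)(-0.25) − (-0.10)(-0.30)] = 0.2675
  C_33 = (0.95)(0.80) − (-0.35)(-0.30) = 0.6550
det(I−A) = Σ_j (I−A)_1j·C_1j = (0.95)(0.7250) + (-0.35)(0.4000) + (-0.10)(0.4100) = 0.50775
adj(I−A) = Cᵀ =
  [ 0.7250   0.3800   0.1675]
  [ 0.4000   0.9100   0.2675]
  [ 0.4100   0.4250   0.6550]
(I − A)⁻¹ = adj(I−A) / det(I−A) ≈
  [   1.4279     0.7484     0.3299]
  [   0.7878     1.7922     0.5268]
  [   0.8075     0.8370     1.2900]
Δx = (I − A)⁻¹ Δd with Δd having +10 in the Paper component and 0 elsewhere.
So Δx_1 = L_12 · (+10), where L_12 = adj(I−A)_12 / det(I−A) = 0.3800 / 0.50775.
Δx_1 = 0.3800 × (+10) / 0.50775 = 3.80 / 0.50775 ≈ 7.48.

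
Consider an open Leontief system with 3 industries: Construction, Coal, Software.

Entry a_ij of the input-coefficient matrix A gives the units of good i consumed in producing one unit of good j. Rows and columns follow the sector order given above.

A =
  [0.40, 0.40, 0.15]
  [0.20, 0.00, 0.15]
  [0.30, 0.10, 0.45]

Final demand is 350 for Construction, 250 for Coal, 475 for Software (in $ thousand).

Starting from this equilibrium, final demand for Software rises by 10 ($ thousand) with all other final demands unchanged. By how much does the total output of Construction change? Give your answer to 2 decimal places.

Δx_1 = 9.95

I − A =
  [   0.60    -0.40    -0.15]
  [  -0.20     1.00    -0.15]
  [  -0.30    -0.10     0.55]
Cofactors of I−A, C_ij = (−1)^(i+j)·(minor ij) (rows/columns in the sector order above):
  C_11 = (1.00)(0.55) − (-0.15)(-0.10) = 0.5350
  C_12 = −[(-0.20)(0.55) − (-0.15)(-0.30)] = 0.1550
  C_13 = (-0.20)(-0.10) − (1.00)(-0.30) = 0.3200
  C_21 = −[(-0.40)(0.55) − (-0.15)(-0.10)] = 0.2350
  C_22 = (0.60)(0.55) − (-0.15)(-0.30) = 0.2850
  C_23 = −[(0.60)(-0.10) − (-0.40)(-0.30)] = 0.1800
  C_31 = (-0.40)(-0.15) − (-0.15)(1.00) = 0.2100
  C_32 = −[(0.60)(-0.15) − (-0.15)(-0.20)] = 0.1200
  C_33 = (0.60)(1.00) − (-0.40)(-0.20) = 0.5200
det(I−A) = Σ_j (I−A)_1j·C_1j = (0.60)(0.5350) + (-0.40)(0.1550) + (-0.15)(0.3200) = 0.2110
adj(I−A) = Cᵀ =
  [ 0.5350   0.2350   0.2100]
  [ 0.1550   0.2850   0.1200]
  [ 0.3200   0.1800   0.5200]
(I − A)⁻¹ = adj(I−A) / det(I−A) ≈
  [   2.5355     1.1137     0.9953]
  [   0.7346     1.3507     0.5687]
  [   1.5166     0.8531     2.4645]
Δx = (I − A)⁻¹ Δd with Δd having +10 in the Software component and 0 elsewhere.
So Δx_1 = L_13 · (+10), where L_13 = adj(I−A)_13 / det(I−A) = 0.2100 / 0.2110.
Δx_1 = 0.2100 × (+10) / 0.2110 = 2.10 / 0.2110 ≈ 9.95.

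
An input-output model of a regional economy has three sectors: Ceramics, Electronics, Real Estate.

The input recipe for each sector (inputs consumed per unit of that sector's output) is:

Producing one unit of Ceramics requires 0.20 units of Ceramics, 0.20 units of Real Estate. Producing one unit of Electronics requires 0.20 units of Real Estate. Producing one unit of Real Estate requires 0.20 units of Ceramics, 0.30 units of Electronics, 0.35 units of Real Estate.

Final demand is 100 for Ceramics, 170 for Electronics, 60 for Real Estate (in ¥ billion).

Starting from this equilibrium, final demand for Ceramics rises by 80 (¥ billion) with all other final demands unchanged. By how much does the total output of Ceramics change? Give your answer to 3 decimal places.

Δx_C = 109.259

I − A =
  [   0.80     0.00    -0.20]
  [   0.00     1.00    -0.30]
  [  -0.20    -0.20     0.65]
Cofactors of I−A, C_ij = (−1)^(i+j)·(minor ij) (rows/columns in the sector order above):
  C_11 = (1.00)(0.65) − (-0.30)(-0.20) = 0.5900
  C_12 = −[(0.00)(0.65) − (-0.30)(-0.20)] = 0.0600
  C_13 = (0.00)(-0.20) − (1.00)(-0.20) = 0.2000
  C_21 = −[(0.00)(0.65) − (-0.20)(-0.20)] = 0.0400
  C_22 = (0.80)(0.65) − (-0.20)(-0.20) = 0.4800
  C_23 = −[(0.80)(-0.20) − (0.00)(-0.20)] = 0.1600
  C_31 = (0.00)(-0.30) − (-0.20)(1.00) = 0.2000
  C_32 = −[(0.80)(-0.30) − (-0.20)(0.00)] = 0.2400
  C_33 = (0.80)(1.00) − (0.00)(0.00) = 0.8000
det(I−A) = Σ_j (I−A)_1j·C_1j = (0.80)(0.5900) + (0.00)(0.0600) + (-0.20)(0.2000) = 0.4320
adj(I−A) = Cᵀ =
  [ 0.5900   0.0400   0.2000]
  [ 0.0600   0.4800   0.2400]
  [ 0.2000   0.1600   0.8000]
(I − A)⁻¹ = adj(I−A) / det(I−A) ≈
  [   1.3657     0.0926     0.4630]
  [   0.1389     1.1111     0.5556]
  [   0.4630     0.3704     1.8519]
Δx = (I − A)⁻¹ Δd with Δd having +80 in the Ceramics component and 0 elsewhere.
So Δx_C = L_CC · (+80), where L_CC = adj(I−A)_CC / det(I−A) = 0.5900 / 0.4320.
Δx_C = 0.5900 × (+80) / 0.4320 = 47.20 / 0.4320 ≈ 109.259.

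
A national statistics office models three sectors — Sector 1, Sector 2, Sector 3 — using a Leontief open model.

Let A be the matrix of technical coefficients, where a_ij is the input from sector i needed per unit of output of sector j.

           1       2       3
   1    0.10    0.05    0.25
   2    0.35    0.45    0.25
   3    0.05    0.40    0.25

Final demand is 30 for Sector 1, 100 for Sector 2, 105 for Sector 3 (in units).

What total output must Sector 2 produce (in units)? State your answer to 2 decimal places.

I − A =
  [   0.90    -0.05    -0.25]
  [  -0.35     0.55    -0.25]
  [  -0.05    -0.40     0.75]
Cofactors of I−A, C_ij = (−1)^(i+j)·(minor ij) (rows/columns in the sector order above):
  C_11 = (0.55)(0.75) − (-0.25)(-0.40) = 0.3125
  C_12 = −[(-0.35)(0.75) − (-0.25)(-0.05)] = 0.2750
  C_13 = (-0.35)(-0.40) − (0.55)(-0.05) = 0.1675
  C_21 = −[(-0.05)(0.75) − (-0.25)(-0.40)] = 0.1375
  C_22 = (0.90)(0.75) − (-0.25)(-0.05) = 0.6625
  C_23 = −[(0.90)(-0.40) − (-0.05)(-0.05)] = 0.3625
  C_31 = (-0.05)(-0.25) − (-0.25)(0.55) = 0.1500
  C_32 = −[(0.90)(-0.25) − (-0.25)(-0.35)] = 0.3125
  C_33 = (0.90)(0.55) − (-0.05)(-0.35) = 0.4775
det(I−A) = Σ_j (I−A)_1j·C_1j = (0.90)(0.3125) + (-0.05)(0.2750) + (-0.25)(0.1675) = 0.225625
adj(I−A) = Cᵀ =
  [ 0.3125   0.1375   0.1500]
  [ 0.2750   0.6625   0.3125]
  [ 0.1675   0.3625   0.4775]
(I − A)⁻¹ = adj(I−A) / det(I−A) ≈
  [   1.3850     0.6094     0.6648]
  [   1.2188     2.9363     1.3850]
  [   0.7424     1.6066     2.1163]
x = (I − A)⁻¹ d = adj(I−A)·d / det(I−A), with det(I−A) = 0.225625:
  x_1 = (0.3125·30 + 0.1375·100 + 0.1500·105) / 0.225625 = 38.875 / 0.225625 ≈ 172.30
  x_2 = (0.2750·30 + 0.6625·100 + 0.3125·105) / 0.225625 = 107.3125 / 0.225625 ≈ 475.62
  x_3 = (0.1675·30 + 0.3625·100 + 0.4775·105) / 0.225625 = 91.4125 / 0.225625 ≈ 405.15

x_2 = 475.62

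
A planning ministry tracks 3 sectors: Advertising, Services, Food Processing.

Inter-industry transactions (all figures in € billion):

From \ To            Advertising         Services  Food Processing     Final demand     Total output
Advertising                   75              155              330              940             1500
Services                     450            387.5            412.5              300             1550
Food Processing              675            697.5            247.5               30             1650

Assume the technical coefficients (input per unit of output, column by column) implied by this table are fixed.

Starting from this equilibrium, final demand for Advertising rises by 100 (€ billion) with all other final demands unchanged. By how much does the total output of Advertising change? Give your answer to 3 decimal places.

Δx_1 = 142.857

Technical coefficients a_ij = z_ij / X_j:
  a_11 = 75/1500 = 0.05, a_21 = 450/1500 = 0.30, a_31 = 675/1500 = 0.45
  a_12 = 155/1550 = 0.10, a_22 = 387.5/1550 = 0.25, a_32 = 697.5/1550 = 0.45
  a_13 = 330/1650 = 0.20, a_23 = 412.5/1650 = 0.25, a_33 = 247.5/1650 = 0.15
I − A =
  [   0.95    -0.10    -0.20]
  [  -0.30     0.75    -0.25]
  [  -0.45    -0.45     0.85]
Cofactors of I−A, C_ij = (−1)^(i+j)·(minor ij) (rows/columns in the sector order above):
  C_11 = (0.75)(0.85) − (-0.25)(-0.45) = 0.5250
  C_12 = −[(-0.30)(0.85) − (-0.25)(-0.45)] = 0.3675
  C_13 = (-0.30)(-0.45) − (0.75)(-0.45) = 0.4725
  C_21 = −[(-0.10)(0.85) − (-0.20)(-0.45)] = 0.1750
  C_22 = (0.95)(0.85) − (-0.20)(-0.45) = 0.7175
  C_23 = −[(0.95)(-0.45) − (-0.10)(-0.45)] = 0.4725
  C_31 = (-0.10)(-0.25) − (-0.20)(0.75) = 0.1750
  C_32 = −[(0.95)(-0.25) − (-0.20)(-0.30)] = 0.2975
  C_33 = (0.95)(0.75) − (-0.10)(-0.30) = 0.6825
det(I−A) = Σ_j (I−A)_1j·C_1j = (0.95)(0.5250) + (-0.10)(0.3675) + (-0.20)(0.4725) = 0.3675
adj(I−A) = Cᵀ =
  [ 0.5250   0.1750   0.1750]
  [ 0.3675   0.7175   0.2975]
  [ 0.4725   0.4725   0.6825]
(I − A)⁻¹ = adj(I−A) / det(I−A) ≈
  [   1.4286     0.4762     0.4762]
  [   1.0000     1.9524     0.8095]
  [   1.2857     1.2857     1.8571]
Δx = (I − A)⁻¹ Δd with Δd having +100 in the Advertising component and 0 elsewhere.
So Δx_1 = L_11 · (+100), where L_11 = adj(I−A)_11 / det(I−A) = 0.5250 / 0.3675.
Δx_1 = 0.5250 × (+100) / 0.3675 = 52.50 / 0.3675 ≈ 142.857.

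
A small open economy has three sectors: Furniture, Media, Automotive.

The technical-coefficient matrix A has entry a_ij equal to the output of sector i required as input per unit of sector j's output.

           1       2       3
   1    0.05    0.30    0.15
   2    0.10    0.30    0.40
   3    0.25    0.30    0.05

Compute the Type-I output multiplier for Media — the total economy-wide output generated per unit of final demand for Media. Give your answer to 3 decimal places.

I − A =
  [   0.95    -0.30    -0.15]
  [  -0.10     0.70    -0.40]
  [  -0.25    -0.30     0.95]
Cofactors of I−A, C_ij = (−1)^(i+j)·(minor ij) (rows/columns in the sector order above):
  C_11 = (0.70)(0.95) − (-0.40)(-0.30) = 0.5450
  C_12 = −[(-0.10)(0.95) − (-0.40)(-0.25)] = 0.1950
  C_13 = (-0.10)(-0.30) − (0.70)(-0.25) = 0.2050
  C_21 = −[(-0.30)(0.95) − (-0.15)(-0.30)] = 0.3300
  C_22 = (0.95)(0.95) − (-0.15)(-0.25) = 0.8650
  C_23 = −[(0.95)(-0.30) − (-0.30)(-0.25)] = 0.3600
  C_31 = (-0.30)(-0.40) − (-0.15)(0.70) = 0.2250
  C_32 = −[(0.95)(-0.40) − (-0.15)(-0.10)] = 0.3950
  C_33 = (0.95)(0.70) − (-0.30)(-0.10) = 0.6350
det(I−A) = Σ_j (I−A)_1j·C_1j = (0.95)(0.5450) + (-0.30)(0.1950) + (-0.15)(0.2050) = 0.4285
adj(I−A) = Cᵀ =
  [ 0.5450   0.3300   0.2250]
  [ 0.1950   0.8650   0.3950]
  [ 0.2050   0.3600   0.6350]
(I − A)⁻¹ = adj(I−A) / det(I−A) ≈
  [   1.2719     0.7701     0.5251]
  [   0.4551     2.0187     0.9218]
  [   0.4784     0.8401     1.4819]
The output multiplier for sector j is the column-j sum of the Leontief inverse (I − A)⁻¹ = adj(I−A) / det(I−A).
Column 2 of adj(I−A): (0.3300, 0.8650, 0.3600); det(I−A) = 0.4285.
m_2 = (0.3300 + 0.8650 + 0.3600) / 0.4285 = 1.555 / 0.4285 ≈ 3.629.

m_2 = 3.629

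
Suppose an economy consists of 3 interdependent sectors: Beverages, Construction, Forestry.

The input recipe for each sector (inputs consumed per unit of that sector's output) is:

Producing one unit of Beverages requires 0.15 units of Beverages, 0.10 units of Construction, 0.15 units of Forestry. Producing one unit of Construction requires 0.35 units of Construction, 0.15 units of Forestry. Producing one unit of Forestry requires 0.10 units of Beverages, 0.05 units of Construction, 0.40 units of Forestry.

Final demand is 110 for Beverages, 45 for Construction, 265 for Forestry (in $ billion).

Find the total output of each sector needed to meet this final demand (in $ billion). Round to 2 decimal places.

x_1 = 191.08, x_2 = 138.95, x_3 = 524.17

I − A =
  [   0.85     0.00    -0.10]
  [  -0.10     0.65    -0.05]
  [  -0.15    -0.15     0.60]
Cofactors of I−A, C_ij = (−1)^(i+j)·(minor ij) (rows/columns in the sector order above):
  C_11 = (0.65)(0.60) − (-0.05)(-0.15) = 0.3825
  C_12 = −[(-0.10)(0.60) − (-0.05)(-0.15)] = 0.0675
  C_13 = (-0.10)(-0.15) − (0.65)(-0.15) = 0.1125
  C_21 = −[(0.00)(0.60) − (-0.10)(-0.15)] = 0.0150
  C_22 = (0.85)(0.60) − (-0.10)(-0.15) = 0.4950
  C_23 = −[(0.85)(-0.15) − (0.00)(-0.15)] = 0.1275
  C_31 = (0.00)(-0.05) − (-0.10)(0.65) = 0.0650
  C_32 = −[(0.85)(-0.05) − (-0.10)(-0.10)] = 0.0525
  C_33 = (0.85)(0.65) − (0.00)(-0.10) = 0.5525
det(I−A) = Σ_j (I−A)_1j·C_1j = (0.85)(0.3825) + (0.00)(0.0675) + (-0.10)(0.1125) = 0.313875
adj(I−A) = Cᵀ =
  [ 0.3825   0.0150   0.0650]
  [ 0.0675   0.4950   0.0525]
  [ 0.1125   0.1275   0.5525]
(I − A)⁻¹ = adj(I−A) / det(I−A) ≈
  [   1.2186     0.0478     0.2071]
  [   0.2151     1.5771     0.1673]
  [   0.3584     0.4062     1.7603]
x = (I − A)⁻¹ d = adj(I−A)·d / det(I−A), with det(I−A) = 0.313875:
  x_1 = (0.3825·110 + 0.0150·45 + 0.0650·265) / 0.313875 = 59.975 / 0.313875 ≈ 191.08
  x_2 = (0.0675·110 + 0.4950·45 + 0.0525·265) / 0.313875 = 43.6125 / 0.313875 ≈ 138.95
  x_3 = (0.1125·110 + 0.1275·45 + 0.5525·265) / 0.313875 = 164.525 / 0.313875 ≈ 524.17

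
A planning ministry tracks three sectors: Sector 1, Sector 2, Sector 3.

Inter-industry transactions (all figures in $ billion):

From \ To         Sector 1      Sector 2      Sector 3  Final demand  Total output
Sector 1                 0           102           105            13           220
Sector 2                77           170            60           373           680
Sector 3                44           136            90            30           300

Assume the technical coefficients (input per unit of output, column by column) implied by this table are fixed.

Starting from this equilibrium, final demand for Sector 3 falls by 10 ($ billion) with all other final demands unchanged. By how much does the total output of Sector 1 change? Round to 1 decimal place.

Δx_1 = -8.0

Technical coefficients a_ij = z_ij / X_j:
  a_11 = 0/220 = 0.00, a_21 = 77/220 = 0.35, a_31 = 44/220 = 0.20
  a_12 = 102/680 = 0.15, a_22 = 170/680 = 0.25, a_32 = 136/680 = 0.20
  a_13 = 105/300 = 0.35, a_23 = 60/300 = 0.20, a_33 = 90/300 = 0.30
I − A =
  [   1.00    -0.15    -0.35]
  [  -0.35     0.75    -0.20]
  [  -0.20    -0.20     0.70]
Cofactors of I−A, C_ij = (−1)^(i+j)·(minor ij) (rows/columns in the sector order above):
  C_11 = (0.75)(0.70) − (-0.20)(-0.20) = 0.4850
  C_12 = −[(-0.35)(0.70) − (-0.20)(-0.20)] = 0.2850
  C_13 = (-0.35)(-0.20) − (0.75)(-0.20) = 0.2200
  C_21 = −[(-0.15)(0.70) − (-0.35)(-0.20)] = 0.1750
  C_22 = (1.00)(0.70) − (-0.35)(-0.20) = 0.6300
  C_23 = −[(1.00)(-0.20) − (-0.15)(-0.20)] = 0.2300
  C_31 = (-0.15)(-0.20) − (-0.35)(0.75) = 0.2925
  C_32 = −[(1.00)(-0.20) − (-0.35)(-0.35)] = 0.3225
  C_33 = (1.00)(0.75) − (-0.15)(-0.35) = 0.6975
det(I−A) = Σ_j (I−A)_1j·C_1j = (1.00)(0.4850) + (-0.15)(0.2850) + (-0.35)(0.2200) = 0.36525
adj(I−A) = Cᵀ =
  [ 0.4850   0.1750   0.2925]
  [ 0.2850   0.6300   0.3225]
  [ 0.2200   0.2300   0.6975]
(I − A)⁻¹ = adj(I−A) / det(I−A) ≈
  [   1.3279     0.4791     0.8008]
  [   0.7803     1.7248     0.8830]
  [   0.6023     0.6297     1.9097]
Δx = (I − A)⁻¹ Δd with Δd having -10 in the Sector 3 component and 0 elsewhere.
So Δx_1 = L_13 · (-10), where L_13 = adj(I−A)_13 / det(I−A) = 0.2925 / 0.36525.
Δx_1 = 0.2925 × (-10) / 0.36525 = -2.925 / 0.36525 ≈ -8.0.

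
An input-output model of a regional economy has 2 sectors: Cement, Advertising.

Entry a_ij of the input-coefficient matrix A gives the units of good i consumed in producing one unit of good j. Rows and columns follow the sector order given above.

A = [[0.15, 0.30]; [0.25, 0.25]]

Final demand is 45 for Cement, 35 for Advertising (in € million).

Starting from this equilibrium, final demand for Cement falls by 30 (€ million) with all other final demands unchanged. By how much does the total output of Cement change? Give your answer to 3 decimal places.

I − A =
  [   0.85    -0.30]
  [  -0.25     0.75]
det(I−A) = (0.85)(0.75) − (-0.30)(-0.25) = 0.5625
adj(I−A) = [[0.75, 0.30], [0.25, 0.85]]
(I − A)⁻¹ = adj(I−A) / det(I−A) ≈
  [   1.3333     0.5333]
  [   0.4444     1.5111]
Δx = (I − A)⁻¹ Δd with Δd having -30 in the Cement component and 0 elsewhere.
So Δx_C = L_CC · (-30), where L_CC = adj(I−A)_CC / det(I−A) = 0.75 / 0.5625.
Δx_C = 0.75 × (-30) / 0.5625 = -22.50 / 0.5625 = -40.000.

Δx_C = -40.000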